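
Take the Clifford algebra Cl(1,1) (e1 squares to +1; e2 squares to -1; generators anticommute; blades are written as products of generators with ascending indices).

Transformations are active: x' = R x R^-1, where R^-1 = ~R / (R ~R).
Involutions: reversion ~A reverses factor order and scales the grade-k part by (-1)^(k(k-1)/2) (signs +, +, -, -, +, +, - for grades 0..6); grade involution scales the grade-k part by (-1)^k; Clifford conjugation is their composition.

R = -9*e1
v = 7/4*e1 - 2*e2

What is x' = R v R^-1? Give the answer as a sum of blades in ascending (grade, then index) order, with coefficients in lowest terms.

~R = -9*e1, and R ~R = 81, so R^-1 = ~R / (81).
R v = -63/4 + 18*e1 e2
Answer: 7/4*e1 + 2*e2


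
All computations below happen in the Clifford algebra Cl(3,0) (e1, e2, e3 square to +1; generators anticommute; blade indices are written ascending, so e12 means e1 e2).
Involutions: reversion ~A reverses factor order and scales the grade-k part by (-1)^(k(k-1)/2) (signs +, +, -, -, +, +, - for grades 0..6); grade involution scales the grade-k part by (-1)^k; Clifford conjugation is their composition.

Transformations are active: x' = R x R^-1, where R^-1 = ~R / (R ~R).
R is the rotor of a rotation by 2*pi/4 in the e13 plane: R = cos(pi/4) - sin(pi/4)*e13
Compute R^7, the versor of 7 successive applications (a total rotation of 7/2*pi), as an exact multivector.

Because a rotor carries half the rotation angle, composing 7 copies of this e13-plane rotor multiplies the phase: 7*(pi/4) = 7*pi/4, hence R^7 = cos(7*pi/4) - sin(7*pi/4)*e13.
cos(7*pi/4) = sqrt(2)/2 and sin(7*pi/4) = -sqrt(2)/2, so R^7 = sqrt(2)/2 + sqrt(2)/2*e13. The net rotation is 3/2*pi (after discarding 1 full turn, each of which contributes a factor -1 to the rotor); the rotor keeps the half-angle phase exactly.
Answer: sqrt(2)/2 + sqrt(2)/2*e13


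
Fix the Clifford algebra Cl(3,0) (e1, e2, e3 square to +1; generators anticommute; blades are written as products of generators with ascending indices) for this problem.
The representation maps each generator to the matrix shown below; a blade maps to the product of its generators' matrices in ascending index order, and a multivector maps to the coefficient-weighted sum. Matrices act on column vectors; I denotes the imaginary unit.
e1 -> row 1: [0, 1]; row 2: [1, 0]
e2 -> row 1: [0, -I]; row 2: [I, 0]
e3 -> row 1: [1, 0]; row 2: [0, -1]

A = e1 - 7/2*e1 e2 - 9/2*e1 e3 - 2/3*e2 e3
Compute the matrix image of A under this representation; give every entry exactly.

Bivector images (products of the table entries): rho(e1 e2) = rho(e1)rho(e2) = row 1: [I, 0]; row 2: [0, -I]; rho(e1 e3) = rho(e1)rho(e3) = row 1: [0, -1]; row 2: [1, 0]; rho(e2 e3) = rho(e2)rho(e3) = row 1: [0, I]; row 2: [I, 0].
M = (1)*rho(e1) + (-7/2)*rho(e1 e2) + (-9/2)*rho(e1 e3) + (-2/3)*rho(e2 e3), summed entrywise:
Answer: row 1: [-7*I/2, 11/2 - 2*I/3]; row 2: [-7/2 - 2*I/3, 7*I/2]


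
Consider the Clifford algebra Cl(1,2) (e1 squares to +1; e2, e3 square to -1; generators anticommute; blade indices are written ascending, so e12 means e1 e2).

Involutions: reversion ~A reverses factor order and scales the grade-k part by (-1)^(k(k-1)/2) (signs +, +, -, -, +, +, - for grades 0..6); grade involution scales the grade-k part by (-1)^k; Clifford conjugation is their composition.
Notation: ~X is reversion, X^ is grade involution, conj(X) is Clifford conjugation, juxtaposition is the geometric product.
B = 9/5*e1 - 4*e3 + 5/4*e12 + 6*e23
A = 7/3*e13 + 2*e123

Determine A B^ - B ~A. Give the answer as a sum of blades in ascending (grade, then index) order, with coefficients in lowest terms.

first term: -64/3*e1 + 67/10*e3 + 6*e12 - 41/60*e23
second term: 64/3*e1 - 67/10*e3 + 6*e12 - 41/60*e23
Answer: -128/3*e1 + 67/5*e3


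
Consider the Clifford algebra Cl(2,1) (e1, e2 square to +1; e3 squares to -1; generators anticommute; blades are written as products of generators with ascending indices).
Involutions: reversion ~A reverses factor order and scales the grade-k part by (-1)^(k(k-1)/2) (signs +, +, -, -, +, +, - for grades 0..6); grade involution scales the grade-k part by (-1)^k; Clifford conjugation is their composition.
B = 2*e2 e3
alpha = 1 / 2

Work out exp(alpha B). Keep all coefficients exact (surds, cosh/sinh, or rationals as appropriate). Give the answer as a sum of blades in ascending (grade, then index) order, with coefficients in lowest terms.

B^2 = (2)^2*(e2 e3)^2 = 4*(+1) = 4 (a basis 2-blade squares to minus the product of its generators' squares).
B^2 = 4 — the series telescopes hyperbolically here: l = 2, alpha*l = 1, so exp(alpha B) = cosh(1) + (sinh(1)/2)*B = cosh(1) + (sinh(1)/2)*B.
Answer: cosh(1) + sinh(1)*e2 e3


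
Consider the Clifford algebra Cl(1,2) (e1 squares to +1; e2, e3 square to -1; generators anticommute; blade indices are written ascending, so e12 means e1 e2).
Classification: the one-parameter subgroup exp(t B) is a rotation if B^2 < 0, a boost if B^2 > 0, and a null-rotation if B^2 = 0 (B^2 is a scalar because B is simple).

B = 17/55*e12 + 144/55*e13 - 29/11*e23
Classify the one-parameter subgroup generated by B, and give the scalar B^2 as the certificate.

B^2 term by term: the squares give (17/55)^2*(e12)^2 + (144/55)^2*(e13)^2 + (-29/11)^2*(e23)^2 = 289/3025*(+1) + 20736/3025*(+1) + 841/121*(-1) = 0 (each basis 2-blade squares to minus the product of its generators' squares); cross terms between blades sharing an index anticommute and cancel. So B^2 = 0.
Answer: null-rotation, certificate B^2 = 0. Certificate logic: 0 is a conjugation-invariant scalar, so its sign fixes rotation versus boost versus null-rotation outright.


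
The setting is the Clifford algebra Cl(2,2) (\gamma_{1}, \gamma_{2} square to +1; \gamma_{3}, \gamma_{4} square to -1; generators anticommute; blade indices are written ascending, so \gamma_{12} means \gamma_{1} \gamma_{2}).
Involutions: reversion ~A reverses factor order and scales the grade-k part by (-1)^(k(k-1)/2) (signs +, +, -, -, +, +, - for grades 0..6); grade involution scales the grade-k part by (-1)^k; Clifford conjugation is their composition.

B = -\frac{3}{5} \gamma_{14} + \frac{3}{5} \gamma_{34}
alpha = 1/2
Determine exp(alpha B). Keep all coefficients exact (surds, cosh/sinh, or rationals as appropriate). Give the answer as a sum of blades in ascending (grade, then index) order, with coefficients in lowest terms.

B^2 term by term: the squares give (-\frac{3}{5})^2*(\gamma_{14})^2 + (\frac{3}{5})^2*(\gamma_{34})^2 = \frac{9}{25}*(+1) + \frac{9}{25}*(-1) = 0 (each basis 2-blade squares to minus the product of its generators' squares); cross terms between blades sharing an index anticommute and cancel. So B^2 = 0.
B^2 = 0, hence only two terms survive: exp(alpha B) = 1 + alpha B (parabolic case).
Answer: 1 - \frac{3}{10} \gamma_{14} + \frac{3}{10} \gamma_{34}


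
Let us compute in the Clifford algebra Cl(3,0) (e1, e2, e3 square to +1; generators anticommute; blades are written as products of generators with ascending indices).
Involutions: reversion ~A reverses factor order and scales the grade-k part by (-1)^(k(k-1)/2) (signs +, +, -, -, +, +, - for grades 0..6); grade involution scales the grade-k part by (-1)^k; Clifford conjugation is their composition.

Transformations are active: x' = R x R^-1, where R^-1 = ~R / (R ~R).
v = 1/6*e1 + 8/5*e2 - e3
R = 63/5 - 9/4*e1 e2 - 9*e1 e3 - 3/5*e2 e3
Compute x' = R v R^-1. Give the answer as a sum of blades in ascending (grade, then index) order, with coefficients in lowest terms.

~R = 63/5 + 9/4*e1 e2 + 9*e1 e3 + 3/5*e2 e3, and R ~R = 98073/400, so R^-1 = ~R / (98073/400).
R v = 15/2*e1 + 4227/200*e2 - 507/50*e3 + 331/20*e1 e2 e3
Answer: 34207/65382*e1 + 19476/10897*e2 - 18849/54485*e3


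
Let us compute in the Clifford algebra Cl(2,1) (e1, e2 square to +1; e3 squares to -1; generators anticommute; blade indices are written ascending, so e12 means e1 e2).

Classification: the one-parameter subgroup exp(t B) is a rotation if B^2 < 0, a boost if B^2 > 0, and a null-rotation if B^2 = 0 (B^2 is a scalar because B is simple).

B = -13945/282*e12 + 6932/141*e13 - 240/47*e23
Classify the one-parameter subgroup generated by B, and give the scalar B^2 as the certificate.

B^2 term by term: the squares give (-13945/282)^2*(e12)^2 + (6932/141)^2*(e13)^2 + (-240/47)^2*(e23)^2 = 194463025/79524*(-1) + 48052624/19881*(+1) + 57600/2209*(+1) = -9/4 (each basis 2-blade squares to minus the product of its generators' squares); cross terms between blades sharing an index anticommute and cancel. So B^2 = -9/4.
Answer: rotation, certificate B^2 = -9/4. B^2 = -9/4 is basis-independent, so its sign is the whole story.


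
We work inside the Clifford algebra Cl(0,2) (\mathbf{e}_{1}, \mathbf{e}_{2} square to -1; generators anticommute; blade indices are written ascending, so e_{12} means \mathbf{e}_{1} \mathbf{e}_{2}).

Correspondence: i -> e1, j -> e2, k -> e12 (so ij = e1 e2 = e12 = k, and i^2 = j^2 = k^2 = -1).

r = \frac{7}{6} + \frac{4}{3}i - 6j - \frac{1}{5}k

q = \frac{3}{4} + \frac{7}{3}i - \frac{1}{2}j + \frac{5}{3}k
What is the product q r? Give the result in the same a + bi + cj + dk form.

In blades: q = \frac{3}{4} + \frac{7}{3} e_{1} - \frac{1}{2} e_{2} + \frac{5}{3} e_{12}, r = \frac{7}{6} + \frac{4}{3} e_{1} - 6 e_{2} - \frac{1}{5} e_{12}.
Distribute q over r term by term (generator squares from the signature, products reordered to ascending indices): (\frac{3}{4})*r = \frac{7}{8} + e_{1} - \frac{9}{2} e_{2} - \frac{3}{20} e_{12}; (\frac{7}{3} e_{1})*r = -\frac{28}{9} + \frac{49}{18} e_{1} + \frac{7}{15} e_{2} - 14 e_{12}; (-\frac{1}{2} e_{2})*r = -3 + \frac{1}{10} e_{1} - \frac{7}{12} e_{2} + \frac{2}{3} e_{12}; (\frac{5}{3} e_{12})*r = \frac{1}{3} + 10 e_{1} + \frac{20}{9} e_{2} + \frac{35}{18} e_{12}.
Sum: -\frac{353}{72} + \frac{622}{45} e_{1} - \frac{431}{180} e_{2} - \frac{2077}{180} e_{12}; translating back through the correspondence:
Answer: -\frac{353}{72} + \frac{622}{45}i - \frac{431}{180}j - \frac{2077}{180}k


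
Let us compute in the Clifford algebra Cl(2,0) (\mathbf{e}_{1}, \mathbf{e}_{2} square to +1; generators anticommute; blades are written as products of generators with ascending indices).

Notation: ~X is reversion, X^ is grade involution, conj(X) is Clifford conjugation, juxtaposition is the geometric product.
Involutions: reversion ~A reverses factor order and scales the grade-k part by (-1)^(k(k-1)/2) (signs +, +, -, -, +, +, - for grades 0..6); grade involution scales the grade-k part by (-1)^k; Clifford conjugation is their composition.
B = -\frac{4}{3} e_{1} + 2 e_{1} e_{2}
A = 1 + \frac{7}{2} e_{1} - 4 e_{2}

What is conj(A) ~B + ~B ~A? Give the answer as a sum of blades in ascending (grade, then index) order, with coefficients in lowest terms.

first term: \frac{14}{3} + \frac{20}{3} e_{1} + 7 e_{2} + \frac{10}{3} e_{1} e_{2}
second term: -\frac{14}{3} + \frac{20}{3} e_{1} + 7 e_{2} + \frac{10}{3} e_{1} e_{2}
Answer: \frac{40}{3} e_{1} + 14 e_{2} + \frac{20}{3} e_{1} e_{2}


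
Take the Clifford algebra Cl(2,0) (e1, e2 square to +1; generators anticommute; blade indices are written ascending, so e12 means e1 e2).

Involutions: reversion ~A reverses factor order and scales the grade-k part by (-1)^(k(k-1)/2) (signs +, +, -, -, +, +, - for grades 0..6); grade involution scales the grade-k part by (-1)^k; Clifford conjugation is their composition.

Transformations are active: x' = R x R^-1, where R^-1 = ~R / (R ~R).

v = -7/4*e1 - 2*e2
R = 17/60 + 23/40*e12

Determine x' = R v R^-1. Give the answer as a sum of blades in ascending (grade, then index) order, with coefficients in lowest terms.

~R = 17/60 - 23/40*e12, and R ~R = 5917/14400, so R^-1 = ~R / (5917/14400).
R v = -79/48*e1 + 211/480*e2
Answer: -12301/23668*e1 + 15421/5917*e2


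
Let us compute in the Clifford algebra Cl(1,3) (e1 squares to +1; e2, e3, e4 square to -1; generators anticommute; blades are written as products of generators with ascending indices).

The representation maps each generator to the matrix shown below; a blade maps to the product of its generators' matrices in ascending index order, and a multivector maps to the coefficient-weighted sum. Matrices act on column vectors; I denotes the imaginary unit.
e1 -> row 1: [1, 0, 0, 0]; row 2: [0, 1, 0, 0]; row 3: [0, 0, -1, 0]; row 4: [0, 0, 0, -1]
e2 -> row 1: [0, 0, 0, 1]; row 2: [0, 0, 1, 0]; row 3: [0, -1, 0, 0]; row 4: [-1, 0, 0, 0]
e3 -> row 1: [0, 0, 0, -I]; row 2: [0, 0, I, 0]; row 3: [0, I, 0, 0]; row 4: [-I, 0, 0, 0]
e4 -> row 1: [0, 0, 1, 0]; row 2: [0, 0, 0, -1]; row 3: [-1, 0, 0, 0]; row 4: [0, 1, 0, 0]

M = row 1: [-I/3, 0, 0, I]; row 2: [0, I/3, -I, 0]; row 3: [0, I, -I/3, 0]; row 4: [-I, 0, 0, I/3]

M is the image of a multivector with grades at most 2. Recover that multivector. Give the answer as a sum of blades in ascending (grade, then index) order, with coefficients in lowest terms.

Method: the blade images are trace-orthogonal — tr(rho(e_A) rho(e_B)^-1) = 4 if A = B and 0 otherwise — and rho(e_A)^-1 = (e_A)^2 * rho(e_A) with (e_A)^2 = +1 or -1, so the coefficient of e_A in the preimage is (e_A)^2 * tr(M rho(e_A))/4.
Nonzero projections over blades of grade <= 2: e1 e3: (e1 e3)^2 = +1, tr(M rho(e1 e3)) = -4, coefficient -1; e2 e3: (e2 e3)^2 = -1, tr(M rho(e2 e3)) = -4/3, coefficient 1/3. Every other blade of grade <= 2 projects to 0.
Answer: -e1 e3 + 1/3*e2 e3


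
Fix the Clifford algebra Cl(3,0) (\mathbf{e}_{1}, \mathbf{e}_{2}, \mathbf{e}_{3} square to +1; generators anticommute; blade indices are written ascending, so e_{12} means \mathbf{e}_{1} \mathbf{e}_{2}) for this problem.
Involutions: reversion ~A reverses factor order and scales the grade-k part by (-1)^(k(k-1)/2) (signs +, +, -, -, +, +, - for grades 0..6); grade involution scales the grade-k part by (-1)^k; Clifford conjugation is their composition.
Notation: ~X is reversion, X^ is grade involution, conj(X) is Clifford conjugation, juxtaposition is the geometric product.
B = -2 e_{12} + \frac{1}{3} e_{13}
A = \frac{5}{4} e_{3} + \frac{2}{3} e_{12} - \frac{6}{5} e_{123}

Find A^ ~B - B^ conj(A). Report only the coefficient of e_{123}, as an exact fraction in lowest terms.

first term: -\frac{4}{3} - \frac{5}{12} e_{1} - \frac{2}{5} e_{2} - \frac{12}{5} e_{3} + \frac{2}{9} e_{23} - \frac{5}{2} e_{123}
second term: -\frac{4}{3} - \frac{5}{12} e_{1} - \frac{2}{5} e_{2} - \frac{12}{5} e_{3} - \frac{2}{9} e_{23} + \frac{5}{2} e_{123}
Answer: -5


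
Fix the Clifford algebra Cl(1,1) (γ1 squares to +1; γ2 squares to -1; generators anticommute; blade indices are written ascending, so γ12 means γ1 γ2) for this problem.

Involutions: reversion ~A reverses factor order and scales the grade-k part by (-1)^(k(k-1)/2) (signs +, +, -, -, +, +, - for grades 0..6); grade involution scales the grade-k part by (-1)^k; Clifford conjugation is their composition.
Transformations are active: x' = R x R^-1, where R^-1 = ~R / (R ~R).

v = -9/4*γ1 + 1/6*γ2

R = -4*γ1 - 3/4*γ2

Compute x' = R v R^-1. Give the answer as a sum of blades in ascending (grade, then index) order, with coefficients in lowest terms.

~R = -4*γ1 - 3/4*γ2, and R ~R = 247/16, so R^-1 = ~R / (247/16).
R v = 73/8 - 113/48*γ12
Answer: -2449/988*γ1 - 1561/1482*γ2


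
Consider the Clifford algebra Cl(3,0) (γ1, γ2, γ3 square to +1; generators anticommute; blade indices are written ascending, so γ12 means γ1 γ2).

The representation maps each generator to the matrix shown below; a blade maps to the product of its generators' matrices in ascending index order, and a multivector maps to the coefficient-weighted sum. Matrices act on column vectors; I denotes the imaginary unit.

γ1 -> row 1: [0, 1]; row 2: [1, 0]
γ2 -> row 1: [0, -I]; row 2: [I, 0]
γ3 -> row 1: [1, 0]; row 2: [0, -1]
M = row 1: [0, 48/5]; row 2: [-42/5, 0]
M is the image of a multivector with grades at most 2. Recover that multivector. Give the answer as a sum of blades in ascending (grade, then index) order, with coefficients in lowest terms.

Method: 1, rho(γ1), rho(γ2), rho(γ3) form a trace-orthogonal basis of the 2x2 complex matrices (tr(X Y) = 2 if X = Y, else 0), so M = m0*1 + m1*rho(γ1) + m2*rho(γ2) + m3*rho(γ3) with m0 = tr(M)/2 = 0, m1 = tr(M rho(γ1))/2 = 3/5, m2 = tr(M rho(γ2))/2 = 9*I, m3 = tr(M rho(γ3))/2 = 0.
Multiplying table entries, the bivector images are rho(γ12) = I*rho(γ3), rho(γ13) = -I*rho(γ2), rho(γ23) = I*rho(γ1); with real blade coefficients the real parts of m0..m3 are the coefficients of 1, γ1, γ2, γ3 and the imaginary parts give the bivectors (γ23: Im m1, γ13: -Im m2, γ12: Im m3).
Answer: 3/5*γ1 - 9*γ13


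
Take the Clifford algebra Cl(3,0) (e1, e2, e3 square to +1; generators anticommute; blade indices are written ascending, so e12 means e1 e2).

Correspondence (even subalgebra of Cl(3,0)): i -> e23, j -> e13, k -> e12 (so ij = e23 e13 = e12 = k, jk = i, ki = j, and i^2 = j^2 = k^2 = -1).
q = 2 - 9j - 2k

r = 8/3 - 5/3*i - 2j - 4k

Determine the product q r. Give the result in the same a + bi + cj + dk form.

In blades: q = 2 - 2*e12 - 9*e13, r = 8/3 - 4*e12 - 2*e13 - 5/3*e23.
Distribute q over r term by term (generator squares from the signature, products reordered to ascending indices): (2)*r = 16/3 - 8*e12 - 4*e13 - 10/3*e23; (-2*e12)*r = -8 - 16/3*e12 + 10/3*e13 - 4*e23; (-9*e13)*r = -18 - 15*e12 - 24*e13 + 36*e23.
Sum: -62/3 - 85/3*e12 - 74/3*e13 + 86/3*e23; translating back through the correspondence:
Answer: -62/3 + 86/3*i - 74/3*j - 85/3*k


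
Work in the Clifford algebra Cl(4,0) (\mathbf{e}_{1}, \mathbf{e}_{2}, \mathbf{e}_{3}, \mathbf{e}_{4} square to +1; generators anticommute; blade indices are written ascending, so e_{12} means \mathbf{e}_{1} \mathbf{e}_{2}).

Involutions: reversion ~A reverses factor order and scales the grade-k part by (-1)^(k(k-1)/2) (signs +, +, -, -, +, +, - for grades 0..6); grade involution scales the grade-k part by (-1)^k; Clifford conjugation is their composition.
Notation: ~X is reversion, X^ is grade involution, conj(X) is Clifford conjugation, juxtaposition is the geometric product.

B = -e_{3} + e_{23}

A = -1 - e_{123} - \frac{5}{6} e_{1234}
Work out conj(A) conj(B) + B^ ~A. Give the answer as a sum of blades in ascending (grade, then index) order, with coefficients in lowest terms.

first term: -e_{1} - e_{3} - e_{12} - \frac{5}{6} e_{14} + e_{23} + \frac{5}{6} e_{124}
second term: -e_{1} - e_{3} + e_{12} + \frac{5}{6} e_{14} - e_{23} - \frac{5}{6} e_{124}
Answer: -2 e_{1} - 2 e_{3}


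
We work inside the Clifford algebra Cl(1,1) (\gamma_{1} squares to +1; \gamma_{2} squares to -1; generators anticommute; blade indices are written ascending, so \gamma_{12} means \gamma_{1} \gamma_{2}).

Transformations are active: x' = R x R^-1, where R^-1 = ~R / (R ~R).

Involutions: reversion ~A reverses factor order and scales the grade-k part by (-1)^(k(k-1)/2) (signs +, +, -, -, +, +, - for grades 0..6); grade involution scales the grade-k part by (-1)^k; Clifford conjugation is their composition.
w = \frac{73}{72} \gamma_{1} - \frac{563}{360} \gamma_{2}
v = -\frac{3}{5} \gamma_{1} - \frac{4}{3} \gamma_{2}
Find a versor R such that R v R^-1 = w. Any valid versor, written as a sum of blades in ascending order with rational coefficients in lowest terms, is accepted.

R = v + w = \frac{149}{360} \gamma_{1} - \frac{1043}{360} \gamma_{2} works: the equal norms (-\frac{319}{225}) guarantee its sandwich swaps v into w.
Answer: \frac{149}{360} \gamma_{1} - \frac{1043}{360} \gamma_{2}


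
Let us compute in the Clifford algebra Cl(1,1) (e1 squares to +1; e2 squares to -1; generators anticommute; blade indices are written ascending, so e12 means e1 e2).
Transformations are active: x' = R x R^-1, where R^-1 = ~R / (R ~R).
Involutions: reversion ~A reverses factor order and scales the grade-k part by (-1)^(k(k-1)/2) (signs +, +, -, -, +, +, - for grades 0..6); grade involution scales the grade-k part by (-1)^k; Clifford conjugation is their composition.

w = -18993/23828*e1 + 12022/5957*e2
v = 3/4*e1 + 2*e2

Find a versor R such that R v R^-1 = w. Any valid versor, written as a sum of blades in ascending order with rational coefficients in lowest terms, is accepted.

Sketch: the shared square -55/16 makes R = v + w = -561/11914*e1 + 23936/5957*e2 the natural versor; its sandwich fixes that direction, negates (v - w)/2, and sends v to w.
Answer: -561/11914*e1 + 23936/5957*e2


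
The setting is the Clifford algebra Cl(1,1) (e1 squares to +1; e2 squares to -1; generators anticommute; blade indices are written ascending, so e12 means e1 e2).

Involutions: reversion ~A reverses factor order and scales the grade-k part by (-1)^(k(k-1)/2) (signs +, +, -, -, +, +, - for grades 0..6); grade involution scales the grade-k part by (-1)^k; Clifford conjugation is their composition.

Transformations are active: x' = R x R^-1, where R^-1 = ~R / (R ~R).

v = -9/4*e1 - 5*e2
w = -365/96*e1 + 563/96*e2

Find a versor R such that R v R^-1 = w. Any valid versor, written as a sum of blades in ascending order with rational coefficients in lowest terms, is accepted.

Sketch: the shared square -319/16 makes R = v + w = -581/96*e1 + 83/96*e2 the natural versor; its sandwich fixes that direction, negates (v - w)/2, and sends v to w.
Answer: -581/96*e1 + 83/96*e2


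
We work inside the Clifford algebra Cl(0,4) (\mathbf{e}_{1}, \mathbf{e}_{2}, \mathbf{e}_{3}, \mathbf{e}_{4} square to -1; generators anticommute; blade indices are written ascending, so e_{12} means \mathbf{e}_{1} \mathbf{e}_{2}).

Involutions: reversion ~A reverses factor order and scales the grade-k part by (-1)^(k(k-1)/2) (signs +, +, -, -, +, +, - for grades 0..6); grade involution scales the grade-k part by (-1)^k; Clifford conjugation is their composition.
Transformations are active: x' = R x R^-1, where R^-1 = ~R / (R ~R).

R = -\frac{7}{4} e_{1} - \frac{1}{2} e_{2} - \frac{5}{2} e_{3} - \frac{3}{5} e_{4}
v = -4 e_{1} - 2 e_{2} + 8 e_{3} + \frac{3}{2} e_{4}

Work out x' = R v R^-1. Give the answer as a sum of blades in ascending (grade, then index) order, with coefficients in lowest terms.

~R = -\frac{7}{4} e_{1} - \frac{1}{2} e_{2} - \frac{5}{2} e_{3} - \frac{3}{5} e_{4}, and R ~R = -\frac{3969}{400}, so R^-1 = ~R / (-\frac{3969}{400}).
R v = \frac{129}{10} + \frac{3}{2} e_{12} - 24 e_{13} - \frac{201}{40} e_{14} - 9 e_{23} - \frac{39}{20} e_{24} + \frac{21}{20} e_{34}
Answer: \frac{1616}{189} e_{1} + \frac{4366}{1323} e_{2} - \frac{1984}{1323} e_{3} + \frac{53}{882} e_{4}


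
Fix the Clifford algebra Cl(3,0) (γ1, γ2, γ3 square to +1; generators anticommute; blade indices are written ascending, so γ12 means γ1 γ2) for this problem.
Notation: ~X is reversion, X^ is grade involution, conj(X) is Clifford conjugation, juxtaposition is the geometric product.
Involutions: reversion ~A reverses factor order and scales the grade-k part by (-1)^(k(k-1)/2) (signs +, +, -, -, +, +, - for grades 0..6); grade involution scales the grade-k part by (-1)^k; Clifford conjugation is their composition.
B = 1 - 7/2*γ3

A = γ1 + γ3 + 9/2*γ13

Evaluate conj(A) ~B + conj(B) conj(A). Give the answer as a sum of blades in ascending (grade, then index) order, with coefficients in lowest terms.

first term: 7/2 + 59/4*γ1 - γ3 - γ13
second term: -7/2 + 59/4*γ1 - γ3 - γ13
Answer: 59/2*γ1 - 2*γ3 - 2*γ13


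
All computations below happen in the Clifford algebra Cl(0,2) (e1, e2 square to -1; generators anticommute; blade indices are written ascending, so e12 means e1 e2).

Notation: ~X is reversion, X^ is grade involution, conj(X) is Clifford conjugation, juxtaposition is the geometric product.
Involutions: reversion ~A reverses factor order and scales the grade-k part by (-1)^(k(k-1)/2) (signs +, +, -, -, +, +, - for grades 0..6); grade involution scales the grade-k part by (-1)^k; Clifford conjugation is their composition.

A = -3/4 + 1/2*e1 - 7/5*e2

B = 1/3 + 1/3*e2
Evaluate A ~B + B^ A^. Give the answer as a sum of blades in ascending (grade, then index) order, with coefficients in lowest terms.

first term: 13/60 + 1/6*e1 - 43/60*e2 + 1/6*e12
second term: 13/60 - 1/6*e1 + 43/60*e2 - 1/6*e12
Answer: 13/30


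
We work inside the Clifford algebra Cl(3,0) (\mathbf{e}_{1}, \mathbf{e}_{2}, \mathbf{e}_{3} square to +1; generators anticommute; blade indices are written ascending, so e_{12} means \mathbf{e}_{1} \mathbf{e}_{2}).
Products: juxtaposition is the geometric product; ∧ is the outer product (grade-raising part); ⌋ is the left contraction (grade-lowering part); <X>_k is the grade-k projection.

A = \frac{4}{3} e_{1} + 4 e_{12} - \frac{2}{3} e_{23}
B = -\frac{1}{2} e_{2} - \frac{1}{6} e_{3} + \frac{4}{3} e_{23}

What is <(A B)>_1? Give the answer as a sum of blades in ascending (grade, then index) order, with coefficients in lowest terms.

step 1: \frac{8}{9} - 2 e_{1} + \frac{1}{9} e_{2} - \frac{1}{3} e_{3} - \frac{2}{3} e_{12} + \frac{46}{9} e_{13} + \frac{10}{9} e_{123}
step 2: -2 e_{1} + \frac{1}{9} e_{2} - \frac{1}{3} e_{3}
Answer: -2 e_{1} + \frac{1}{9} e_{2} - \frac{1}{3} e_{3}


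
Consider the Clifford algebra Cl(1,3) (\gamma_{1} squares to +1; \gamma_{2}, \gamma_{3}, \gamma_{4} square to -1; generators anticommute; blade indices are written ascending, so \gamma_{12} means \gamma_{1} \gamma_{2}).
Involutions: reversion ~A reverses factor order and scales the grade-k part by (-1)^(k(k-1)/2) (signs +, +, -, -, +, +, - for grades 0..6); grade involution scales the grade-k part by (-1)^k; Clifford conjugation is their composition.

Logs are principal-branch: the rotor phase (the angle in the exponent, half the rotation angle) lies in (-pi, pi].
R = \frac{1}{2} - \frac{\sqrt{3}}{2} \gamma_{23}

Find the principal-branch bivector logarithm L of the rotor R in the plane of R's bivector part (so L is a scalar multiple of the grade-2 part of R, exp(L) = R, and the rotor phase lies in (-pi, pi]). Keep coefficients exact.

The scalar part of R is \frac{1}{2}, so the principal-branch rotor phase is pinned; divide the bivector part by its sine to get the unit plane — L is the phase times that plane.
Concretely: cos(phase) = \frac{1}{2} gives phase = ±\frac{\pi}{3}, and since phase/sin(phase) is even the sign is immaterial: L = (phase/sin(phase)) * <R>_2 = (\frac{2 \sqrt{3} \pi}{9}) * <R>_2.
Answer: - \frac{\pi}{3} \gamma_{23}


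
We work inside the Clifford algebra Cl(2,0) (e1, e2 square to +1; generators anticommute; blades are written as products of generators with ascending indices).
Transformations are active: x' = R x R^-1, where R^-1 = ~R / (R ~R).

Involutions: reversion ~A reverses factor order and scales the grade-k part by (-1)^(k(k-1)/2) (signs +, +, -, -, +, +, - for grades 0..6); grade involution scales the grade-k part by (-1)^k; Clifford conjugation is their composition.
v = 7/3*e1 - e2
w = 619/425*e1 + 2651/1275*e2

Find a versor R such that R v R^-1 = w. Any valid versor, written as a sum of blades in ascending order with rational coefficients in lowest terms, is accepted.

Why this works: both vectors square to 58/9, so q(v) = q(w) and R = v + w = 4832/1275*e1 + 1376/1275*e2 carries v to w — its own direction survives, the complement (v - w)/2 flips.
Answer: 4832/1275*e1 + 1376/1275*e2


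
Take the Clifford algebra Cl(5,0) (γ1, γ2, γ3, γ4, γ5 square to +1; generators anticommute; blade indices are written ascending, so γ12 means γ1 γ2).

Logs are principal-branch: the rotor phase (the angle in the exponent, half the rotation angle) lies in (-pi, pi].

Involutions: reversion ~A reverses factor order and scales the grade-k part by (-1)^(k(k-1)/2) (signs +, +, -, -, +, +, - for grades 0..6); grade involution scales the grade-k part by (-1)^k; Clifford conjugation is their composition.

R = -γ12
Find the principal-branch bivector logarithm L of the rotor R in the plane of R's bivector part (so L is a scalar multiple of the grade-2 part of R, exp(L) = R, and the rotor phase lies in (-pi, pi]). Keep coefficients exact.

The scalar part of R is 0, which pins the rotor phase on the principal branch; dividing the bivector part by the sine of that phase recovers the unit plane, and L is the phase times that plane.
Concretely: cos(phase) = 0 gives phase = ±pi/2, and since phase/sin(phase) is even the sign is immaterial: L = (phase/sin(phase)) * <R>_2 = (pi/2) * <R>_2.
Answer: -pi/2*γ12


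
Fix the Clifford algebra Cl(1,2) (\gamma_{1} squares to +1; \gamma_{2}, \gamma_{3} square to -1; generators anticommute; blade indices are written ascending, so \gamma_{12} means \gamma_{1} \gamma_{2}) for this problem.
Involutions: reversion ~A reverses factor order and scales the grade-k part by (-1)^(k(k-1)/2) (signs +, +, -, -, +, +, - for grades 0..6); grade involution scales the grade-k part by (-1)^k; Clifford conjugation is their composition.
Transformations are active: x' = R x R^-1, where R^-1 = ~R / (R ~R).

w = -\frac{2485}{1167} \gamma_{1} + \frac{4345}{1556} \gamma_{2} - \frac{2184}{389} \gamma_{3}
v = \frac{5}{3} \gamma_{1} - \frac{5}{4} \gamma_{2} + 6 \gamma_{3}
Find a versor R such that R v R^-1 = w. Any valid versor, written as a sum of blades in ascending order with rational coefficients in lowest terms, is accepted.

Why this works: both vectors square to -\frac{5009}{144}, so q(v) = q(w) and R = v + w = -\frac{180}{389} \gamma_{1} + \frac{600}{389} \gamma_{2} + \frac{150}{389} \gamma_{3} carries v to w — its own direction survives, the complement (v - w)/2 flips.
Answer: -\frac{180}{389} \gamma_{1} + \frac{600}{389} \gamma_{2} + \frac{150}{389} \gamma_{3}


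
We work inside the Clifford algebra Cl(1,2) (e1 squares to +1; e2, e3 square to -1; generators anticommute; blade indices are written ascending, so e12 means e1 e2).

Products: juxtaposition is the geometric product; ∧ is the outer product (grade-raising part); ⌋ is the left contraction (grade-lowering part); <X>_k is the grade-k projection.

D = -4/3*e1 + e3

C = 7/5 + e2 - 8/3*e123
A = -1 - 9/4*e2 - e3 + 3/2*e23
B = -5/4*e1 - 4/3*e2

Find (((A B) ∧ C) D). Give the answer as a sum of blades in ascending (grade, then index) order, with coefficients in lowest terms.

step 1: -3 + 5/4*e1 + 4/3*e2 - 2*e3 - 45/16*e12 - 5/4*e13 - 4/3*e23 - 15/8*e123
step 2: -21/5 + 7/4*e1 - 17/15*e2 - 14/5*e3 - 43/16*e12 - 7/4*e13 + 2/15*e23 + 53/8*e123
step 3: 7/15 + 147/20*e1 - 223/60*e2 - 98/15*e3 - 2929/360*e12 - 119/60*e13 - 299/30*e23 - 2063/720*e123
Answer: 7/15 + 147/20*e1 - 223/60*e2 - 98/15*e3 - 2929/360*e12 - 119/60*e13 - 299/30*e23 - 2063/720*e123


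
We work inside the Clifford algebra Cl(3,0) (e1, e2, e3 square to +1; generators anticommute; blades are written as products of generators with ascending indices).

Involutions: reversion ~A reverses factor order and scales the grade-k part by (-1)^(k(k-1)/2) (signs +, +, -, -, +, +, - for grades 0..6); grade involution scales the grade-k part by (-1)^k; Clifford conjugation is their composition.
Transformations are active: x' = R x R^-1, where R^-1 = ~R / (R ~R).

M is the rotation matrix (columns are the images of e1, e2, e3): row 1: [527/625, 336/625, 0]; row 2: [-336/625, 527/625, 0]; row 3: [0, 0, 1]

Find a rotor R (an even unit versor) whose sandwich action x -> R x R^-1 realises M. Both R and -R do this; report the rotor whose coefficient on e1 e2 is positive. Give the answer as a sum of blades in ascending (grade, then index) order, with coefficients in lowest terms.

Method: write R = a + b12*e1 e2 + b13*e1 e3 + b23*e2 e3 with a^2 + b12^2 + b13^2 + b23^2 = 1 (so R^-1 = ~R). Expanding the columns R e_j ~R gives tr M = 4a^2 - 1 and, from the antisymmetric part, M21 - M12 = -4a*b12, M13 - M31 = 4a*b13, M32 - M23 = -4a*b23.
Here tr M = 1679/625, so a^2 = (1 + tr M)/4 = 576/625 and a = ±24/25. Taking a = 24/25: M21 - M12 = -672/625, M13 - M31 = 0, M32 - M23 = 0, giving b12 = 7/25, b13 = 0, b23 = 0, i.e. R = 24/25 + 7/25*e1 e2.
Its e1 e2 coefficient is already positive.
Answer: 24/25 + 7/25*e1 e2. Note: both R and -R realise this M (trace 1679/625); the covering map identifies them, and the e1 e2-coefficient sign is the tie-breaker.


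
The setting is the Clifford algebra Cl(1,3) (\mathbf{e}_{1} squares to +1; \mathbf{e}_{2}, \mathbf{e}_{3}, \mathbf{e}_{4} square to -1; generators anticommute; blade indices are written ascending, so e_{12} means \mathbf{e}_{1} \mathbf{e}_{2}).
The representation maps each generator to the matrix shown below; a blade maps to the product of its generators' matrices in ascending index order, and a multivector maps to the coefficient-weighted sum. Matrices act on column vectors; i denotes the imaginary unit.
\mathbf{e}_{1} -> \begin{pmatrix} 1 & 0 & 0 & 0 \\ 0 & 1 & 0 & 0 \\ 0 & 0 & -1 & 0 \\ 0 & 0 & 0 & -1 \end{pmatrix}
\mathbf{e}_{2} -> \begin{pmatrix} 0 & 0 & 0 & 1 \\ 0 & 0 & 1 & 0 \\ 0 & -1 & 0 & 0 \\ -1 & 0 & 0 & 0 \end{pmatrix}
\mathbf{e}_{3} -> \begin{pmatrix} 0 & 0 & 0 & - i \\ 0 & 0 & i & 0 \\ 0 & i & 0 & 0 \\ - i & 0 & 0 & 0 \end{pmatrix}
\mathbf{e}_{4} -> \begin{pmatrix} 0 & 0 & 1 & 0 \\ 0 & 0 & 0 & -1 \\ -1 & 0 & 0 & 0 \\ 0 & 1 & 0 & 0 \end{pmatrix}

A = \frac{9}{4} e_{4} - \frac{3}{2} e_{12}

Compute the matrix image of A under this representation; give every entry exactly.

Bivector images (products of the table entries): rho(e_{12}) = rho(\mathbf{e}_{1})rho(\mathbf{e}_{2}) = \begin{pmatrix} 0 & 0 & 0 & 1 \\ 0 & 0 & 1 & 0 \\ 0 & 1 & 0 & 0 \\ 1 & 0 & 0 & 0 \end{pmatrix}.
M = (\frac{9}{4})*rho(e_{4}) + (-\frac{3}{2})*rho(e_{12}), summed entrywise:
Answer: \begin{pmatrix} 0 & 0 & \frac{9}{4} & - \frac{3}{2} \\ 0 & 0 & - \frac{3}{2} & - \frac{9}{4} \\ - \frac{9}{4} & - \frac{3}{2} & 0 & 0 \\ - \frac{3}{2} & \frac{9}{4} & 0 & 0 \end{pmatrix}


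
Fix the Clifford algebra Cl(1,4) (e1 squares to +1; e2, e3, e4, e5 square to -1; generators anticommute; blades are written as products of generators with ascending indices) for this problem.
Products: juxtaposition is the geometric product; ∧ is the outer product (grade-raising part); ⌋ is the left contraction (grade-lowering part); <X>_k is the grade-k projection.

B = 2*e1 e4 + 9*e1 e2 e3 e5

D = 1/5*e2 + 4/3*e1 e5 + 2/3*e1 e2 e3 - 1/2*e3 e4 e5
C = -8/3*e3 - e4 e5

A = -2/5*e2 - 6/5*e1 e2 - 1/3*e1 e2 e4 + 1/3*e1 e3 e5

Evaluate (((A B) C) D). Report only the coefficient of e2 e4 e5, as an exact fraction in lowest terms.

step 1: -7/3*e2 + 12/5*e2 e4 - 54/5*e3 e5 + 4/5*e1 e2 e4 - 18/5*e1 e3 e5 + 7/3*e3 e4 e5
step 2: 7/3*e3 + 144/5*e5 + 48/5*e1 e5 + 56/9*e2 e3 + 12/5*e2 e5 + 54/5*e3 e4 + 56/9*e4 e5 + 4/5*e1 e2 e5 + 18/5*e1 e3 e4 + 32/5*e2 e3 e4 + 7/3*e2 e4 e5 + 32/15*e1 e2 e3 e4
step 3: 64/5 + 4624/135*e1 - 16/15*e2 + 196/45*e3 + 64/45*e4 + 147/25*e5 - 214/45*e1 e2 - 544/135*e1 e4 + 49/25*e1 e5 + 7/10*e2 e3 + 12/5*e2 e4 - 64/25*e2 e5 + 328/25*e3 e4 - 8/15*e3 e5 + 7/10*e4 e5 + 464/45*e1 e2 e4 - 64/75*e1 e2 e5 + 328/75*e1 e3 e4 - 212/45*e1 e3 e5 + 84/25*e2 e3 e4 - 32/5*e2 e3 e5 + 196/45*e2 e4 e5 + 24/5*e3 e4 e5 + 28/25*e1 e2 e3 e4 - 1472/135*e1 e2 e3 e5 + 718/45*e1 e3 e4 e5 - 128/45*e2 e3 e4 e5 - 592/135*e1 e2 e3 e4 e5
Answer: 196/45


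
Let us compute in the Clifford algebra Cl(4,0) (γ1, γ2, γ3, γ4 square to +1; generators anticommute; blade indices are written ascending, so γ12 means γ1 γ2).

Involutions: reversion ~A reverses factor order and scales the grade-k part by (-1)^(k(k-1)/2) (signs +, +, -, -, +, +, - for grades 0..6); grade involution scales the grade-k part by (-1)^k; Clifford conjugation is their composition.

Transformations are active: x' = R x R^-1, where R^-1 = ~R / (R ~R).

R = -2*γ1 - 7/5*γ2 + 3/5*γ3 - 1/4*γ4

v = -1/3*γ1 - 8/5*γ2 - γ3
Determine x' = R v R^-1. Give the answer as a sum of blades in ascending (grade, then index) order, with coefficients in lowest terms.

~R = -2*γ1 - 7/5*γ2 + 3/5*γ3 - 1/4*γ4, and R ~R = 2553/400, so R^-1 = ~R / (2553/400).
R v = 173/75 + 41/15*γ12 + 11/5*γ13 - 1/12*γ14 + 59/25*γ23 - 2/5*γ24 - 1/4*γ34
Answer: -8519/7659*γ1 + 4504/7659*γ2 + 18301/12765*γ3 - 1384/7659*γ4


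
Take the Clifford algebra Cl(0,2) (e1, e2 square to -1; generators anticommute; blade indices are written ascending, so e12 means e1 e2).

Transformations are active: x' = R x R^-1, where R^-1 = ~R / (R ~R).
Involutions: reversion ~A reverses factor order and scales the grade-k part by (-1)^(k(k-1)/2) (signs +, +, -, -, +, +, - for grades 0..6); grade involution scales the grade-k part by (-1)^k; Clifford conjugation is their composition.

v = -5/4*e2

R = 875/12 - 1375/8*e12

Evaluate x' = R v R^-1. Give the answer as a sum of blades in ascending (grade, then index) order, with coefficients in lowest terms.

~R = 875/12 + 1375/8*e12, and R ~R = 20078125/576, so R^-1 = ~R / (20078125/576).
R v = -6875/32*e1 - 4375/48*e2
Answer: -231/257*e1 + 893/1028*e2


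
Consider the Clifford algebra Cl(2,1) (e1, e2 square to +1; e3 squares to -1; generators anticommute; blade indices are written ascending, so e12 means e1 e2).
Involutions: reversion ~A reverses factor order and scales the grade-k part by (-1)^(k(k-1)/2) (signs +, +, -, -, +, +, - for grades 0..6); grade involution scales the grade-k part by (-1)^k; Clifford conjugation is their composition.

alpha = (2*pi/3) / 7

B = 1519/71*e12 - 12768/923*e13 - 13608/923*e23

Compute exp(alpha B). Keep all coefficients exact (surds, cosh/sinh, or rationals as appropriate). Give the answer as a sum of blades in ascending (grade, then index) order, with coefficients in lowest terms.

B^2 term by term: the squares give (1519/71)^2*(e12)^2 + (-12768/923)^2*(e13)^2 + (-13608/923)^2*(e23)^2 = 2307361/5041*(-1) + 163021824/851929*(+1) + 185177664/851929*(+1) = -49 (each basis 2-blade squares to minus the product of its generators' squares); cross terms between blades sharing an index anticommute and cancel. So B^2 = -49.
B^2 = -49 — B^2 < 0, so the exponential closes trigonometrically: l = 7, alpha*l = 2*pi/3, so exp(alpha B) = cos(2*pi/3) + (sin(2*pi/3)/7)*B = -1/2 + (sqrt(3)/14)*B.
Answer: -1/2 + 217*sqrt(3)/142*e12 - 912*sqrt(3)/923*e13 - 972*sqrt(3)/923*e23


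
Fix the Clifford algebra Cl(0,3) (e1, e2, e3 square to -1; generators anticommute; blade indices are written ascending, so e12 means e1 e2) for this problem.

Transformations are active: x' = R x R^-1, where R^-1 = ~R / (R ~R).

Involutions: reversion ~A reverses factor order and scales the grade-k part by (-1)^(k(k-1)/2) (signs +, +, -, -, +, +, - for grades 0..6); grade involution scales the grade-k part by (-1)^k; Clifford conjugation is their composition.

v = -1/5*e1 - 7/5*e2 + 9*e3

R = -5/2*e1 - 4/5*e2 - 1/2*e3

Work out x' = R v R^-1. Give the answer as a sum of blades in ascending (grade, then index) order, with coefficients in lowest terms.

~R = -5/2*e1 - 4/5*e2 - 1/2*e3, and R ~R = -357/50, so R^-1 = ~R / (-357/50).
R v = 72/25 + 167/50*e12 - 113/5*e13 - 79/10*e23
Answer: 1319/595*e1 + 1217/595*e2 - 1023/119*e3


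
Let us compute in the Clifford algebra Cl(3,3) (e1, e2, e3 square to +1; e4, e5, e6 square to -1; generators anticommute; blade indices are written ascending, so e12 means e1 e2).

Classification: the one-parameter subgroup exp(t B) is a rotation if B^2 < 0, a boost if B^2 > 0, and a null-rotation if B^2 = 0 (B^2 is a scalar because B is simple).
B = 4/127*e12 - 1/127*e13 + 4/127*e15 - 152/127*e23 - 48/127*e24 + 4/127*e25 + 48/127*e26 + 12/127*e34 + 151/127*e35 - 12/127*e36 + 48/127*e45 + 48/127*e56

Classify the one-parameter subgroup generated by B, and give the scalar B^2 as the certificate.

B^2 term by term: the squares give (4/127)^2*(e12)^2 + (-1/127)^2*(e13)^2 + (4/127)^2*(e15)^2 + (-152/127)^2*(e23)^2 + (-48/127)^2*(e24)^2 + (4/127)^2*(e25)^2 + (48/127)^2*(e26)^2 + (12/127)^2*(e34)^2 + (151/127)^2*(e35)^2 + (-12/127)^2*(e36)^2 + (48/127)^2*(e45)^2 + (48/127)^2*(e56)^2 = 16/16129*(-1) + 1/16129*(-1) + 16/16129*(+1) + 23104/16129*(-1) + 2304/16129*(+1) + 16/16129*(+1) + 2304/16129*(+1) + 144/16129*(+1) + 22801/16129*(+1) + 144/16129*(+1) + 2304/16129*(-1) + 2304/16129*(-1) = 0 (each basis 2-blade squares to minus the product of its generators' squares); cross terms between blades sharing an index anticommute and cancel; the commuting (index-disjoint) pairs give grade-4 terms 2*c*c'*(blade product), which cancel blade by blade — e1234: 96/16129 - 96/16129 = 0; e1235: 1208/16129 + 8/16129 - 1216/16129 = 0; e1236: -96/16129 + 96/16129 = 0; e1245: 384/16129 - 384/16129 = 0; e1256: 384/16129 - 384/16129 = 0; e1345: -96/16129 + 96/16129 = 0; e1356: -96/16129 + 96/16129 = 0; e2345: -14592/16129 + 14496/16129 + 96/16129 = 0; e2346: -1152/16129 + 1152/16129 = 0; e2356: -14592/16129 + 96/16129 + 14496/16129 = 0; e2456: -4608/16129 + 4608/16129 = 0; e3456: 1152/16129 - 1152/16129 = 0 — confirming B is simple. So B^2 = 0.
Answer: null-rotation, certificate B^2 = 0. Because 0 is invariant under every versor sandwich, the classification follows from its sign alone.
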